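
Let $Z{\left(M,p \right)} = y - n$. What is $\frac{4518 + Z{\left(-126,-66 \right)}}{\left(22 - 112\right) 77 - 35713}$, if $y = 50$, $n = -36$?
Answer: $- \frac{4604}{42643} \approx -0.10797$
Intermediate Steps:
$Z{\left(M,p \right)} = 86$ ($Z{\left(M,p \right)} = 50 - -36 = 50 + 36 = 86$)
$\frac{4518 + Z{\left(-126,-66 \right)}}{\left(22 - 112\right) 77 - 35713} = \frac{4518 + 86}{\left(22 - 112\right) 77 - 35713} = \frac{4604}{\left(-90\right) 77 - 35713} = \frac{4604}{-6930 - 35713} = \frac{4604}{-42643} = 4604 \left(- \frac{1}{42643}\right) = - \frac{4604}{42643}$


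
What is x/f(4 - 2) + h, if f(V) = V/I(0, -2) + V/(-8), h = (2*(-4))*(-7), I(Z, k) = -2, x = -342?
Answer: 1648/5 ≈ 329.60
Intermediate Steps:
h = 56 (h = -8*(-7) = 56)
f(V) = -5*V/8 (f(V) = V/(-2) + V/(-8) = V*(-1/2) + V*(-1/8) = -V/2 - V/8 = -5*V/8)
x/f(4 - 2) + h = -342/(-5*(4 - 2)/8) + 56 = -342/(-5/8*2) + 56 = -342/(-5/4) + 56 = -4/5*(-342) + 56 = 1368/5 + 56 = 1648/5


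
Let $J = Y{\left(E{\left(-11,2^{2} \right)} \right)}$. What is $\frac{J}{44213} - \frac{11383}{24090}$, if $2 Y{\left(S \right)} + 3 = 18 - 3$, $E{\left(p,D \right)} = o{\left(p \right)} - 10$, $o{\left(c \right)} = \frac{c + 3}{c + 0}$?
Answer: $- \frac{503132039}{1065091170} \approx -0.47238$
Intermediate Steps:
$o{\left(c \right)} = \frac{3 + c}{c}$
$E{\left(p,D \right)} = -10 + \frac{3 + p}{p}$ ($E{\left(p,D \right)} = \frac{3 + p}{p} - 10 = -10 + \frac{3 + p}{p}$)
$Y{\left(S \right)} = 6$ ($Y{\left(S \right)} = - \frac{3}{2} + \frac{18 - 3}{2} = - \frac{3}{2} + \frac{1}{2} \cdot 15 = - \frac{3}{2} + \frac{15}{2} = 6$)
$J = 6$
$\frac{J}{44213} - \frac{11383}{24090} = \frac{6}{44213} - \frac{11383}{24090} = - \frac{503132039}{1065091170}$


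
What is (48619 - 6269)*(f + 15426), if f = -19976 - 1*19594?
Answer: -1022498400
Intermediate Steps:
f = -39570 (f = -19976 - 19594 = -39570)
(48619 - 6269)*(f + 15426) = (48619 - 6269)*(-39570 + 15426) = 42350*(-24144) = -1022498400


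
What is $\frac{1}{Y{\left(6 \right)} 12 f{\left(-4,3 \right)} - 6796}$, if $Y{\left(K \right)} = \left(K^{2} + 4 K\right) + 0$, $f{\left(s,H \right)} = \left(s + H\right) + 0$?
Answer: $- \frac{1}{7516} \approx -0.00013305$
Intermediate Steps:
$f{\left(s,H \right)} = H + s$ ($f{\left(s,H \right)} = \left(H + s\right) + 0 = H + s$)
$Y{\left(K \right)} = K^{2} + 4 K$
$\frac{1}{Y{\left(6 \right)} 12 f{\left(-4,3 \right)} - 6796} = \frac{1}{6 \left(4 + 6\right) 12 \left(3 - 4\right) - 6796} = \frac{1}{6 \cdot 10 \cdot 12 \left(-1\right) - 6796} = \frac{1}{60 \cdot 12 \left(-1\right) - 6796} = \frac{1}{720 \left(-1\right) - 6796} = \frac{1}{-720 - 6796} = \frac{1}{-7516} = - \frac{1}{7516}$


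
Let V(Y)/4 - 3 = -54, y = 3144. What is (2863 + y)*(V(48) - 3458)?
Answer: -21997634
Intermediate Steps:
V(Y) = -204 (V(Y) = 12 + 4*(-54) = 12 - 216 = -204)
(2863 + y)*(V(48) - 3458) = (2863 + 3144)*(-204 - 3458) = 6007*(-3662) = -21997634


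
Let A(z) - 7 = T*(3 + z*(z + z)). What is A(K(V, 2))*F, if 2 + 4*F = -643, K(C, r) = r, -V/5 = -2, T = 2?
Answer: -18705/4 ≈ -4676.3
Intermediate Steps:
V = 10 (V = -5*(-2) = 10)
F = -645/4 (F = -½ + (¼)*(-643) = -½ - 643/4 = -645/4 ≈ -161.25)
A(z) = 13 + 4*z² (A(z) = 7 + 2*(3 + z*(z + z)) = 7 + 2*(3 + z*(2*z)) = 7 + 2*(3 + 2*z²) = 7 + (6 + 4*z²) = 13 + 4*z²)
A(K(V, 2))*F = (13 + 4*2²)*(-645/4) = (13 + 4*4)*(-645/4) = (13 + 16)*(-645/4) = 29*(-645/4) = -18705/4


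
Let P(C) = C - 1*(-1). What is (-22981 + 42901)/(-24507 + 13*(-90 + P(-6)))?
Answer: -9960/12871 ≈ -0.77383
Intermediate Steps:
P(C) = 1 + C (P(C) = C + 1 = 1 + C)
(-22981 + 42901)/(-24507 + 13*(-90 + P(-6))) = (-22981 + 42901)/(-24507 + 13*(-90 + (1 - 6))) = 19920/(-24507 + 13*(-90 - 5)) = 19920/(-24507 + 13*(-95)) = 19920/(-24507 - 1235) = 19920/(-25742) = 19920*(-1/25742) = -9960/12871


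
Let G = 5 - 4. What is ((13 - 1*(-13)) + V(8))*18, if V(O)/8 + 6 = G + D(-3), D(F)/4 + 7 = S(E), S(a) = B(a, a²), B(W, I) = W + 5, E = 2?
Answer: -252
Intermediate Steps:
B(W, I) = 5 + W
S(a) = 5 + a
D(F) = 0 (D(F) = -28 + 4*(5 + 2) = -28 + 4*7 = -28 + 28 = 0)
G = 1
V(O) = -40 (V(O) = -48 + 8*(1 + 0) = -48 + 8*1 = -48 + 8 = -40)
((13 - 1*(-13)) + V(8))*18 = ((13 - 1*(-13)) - 40)*18 = ((13 + 13) - 40)*18 = (26 - 40)*18 = -14*18 = -252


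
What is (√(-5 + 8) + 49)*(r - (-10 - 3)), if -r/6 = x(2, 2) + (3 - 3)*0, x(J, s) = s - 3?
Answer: 931 + 19*√3 ≈ 963.91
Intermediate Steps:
x(J, s) = -3 + s
r = 6 (r = -6*((-3 + 2) + (3 - 3)*0) = -6*(-1 + 0*0) = -6*(-1 + 0) = -6*(-1) = 6)
(√(-5 + 8) + 49)*(r - (-10 - 3)) = (√(-5 + 8) + 49)*(6 - (-10 - 3)) = (√3 + 49)*(6 - 1*(-13)) = (49 + √3)*(6 + 13) = (49 + √3)*19 = 931 + 19*√3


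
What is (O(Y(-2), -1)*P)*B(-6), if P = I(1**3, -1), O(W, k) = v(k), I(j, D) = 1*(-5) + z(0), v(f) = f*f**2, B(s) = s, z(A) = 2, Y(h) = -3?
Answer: -18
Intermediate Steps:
v(f) = f**3
I(j, D) = -3 (I(j, D) = 1*(-5) + 2 = -5 + 2 = -3)
O(W, k) = k**3
P = -3
(O(Y(-2), -1)*P)*B(-6) = ((-1)**3*(-3))*(-6) = -1*(-3)*(-6) = 3*(-6) = -18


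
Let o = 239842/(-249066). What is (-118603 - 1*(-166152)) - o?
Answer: 5921539538/124533 ≈ 47550.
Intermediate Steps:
o = -119921/124533 (o = 239842*(-1/249066) = -119921/124533 ≈ -0.96297)
(-118603 - 1*(-166152)) - o = (-118603 - 1*(-166152)) - 1*(-119921/124533) = (-118603 + 166152) + 119921/124533 = 47549 + 119921/124533 = 5921539538/124533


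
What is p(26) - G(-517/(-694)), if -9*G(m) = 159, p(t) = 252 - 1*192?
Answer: 233/3 ≈ 77.667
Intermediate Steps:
p(t) = 60 (p(t) = 252 - 192 = 60)
G(m) = -53/3 (G(m) = -⅑*159 = -53/3)
p(26) - G(-517/(-694)) = 60 - 1*(-53/3) = 60 + 53/3 = 233/3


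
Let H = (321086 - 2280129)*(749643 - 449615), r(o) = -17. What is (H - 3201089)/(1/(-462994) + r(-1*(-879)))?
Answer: 90711475070644414/2623633 ≈ 3.4575e+10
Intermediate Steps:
H = -587767753204 (H = -1959043*300028 = -587767753204)
(H - 3201089)/(1/(-462994) + r(-1*(-879))) = (-587767753204 - 3201089)/(1/(-462994) - 17) = -587770954293/(-1/462994 - 17) = -587770954293/(-7870899/462994) = -587770954293*(-462994/7870899) = 90711475070644414/2623633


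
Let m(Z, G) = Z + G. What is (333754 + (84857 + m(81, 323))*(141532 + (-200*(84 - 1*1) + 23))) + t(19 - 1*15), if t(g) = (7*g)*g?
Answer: 10654122121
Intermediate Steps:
m(Z, G) = G + Z
t(g) = 7*g²
(333754 + (84857 + m(81, 323))*(141532 + (-200*(84 - 1*1) + 23))) + t(19 - 1*15) = (333754 + (84857 + (323 + 81))*(141532 + (-200*(84 - 1*1) + 23))) + 7*(19 - 1*15)² = (333754 + (84857 + 404)*(141532 + (-200*(84 - 1) + 23))) + 7*(19 - 15)² = (333754 + 85261*(141532 + (-200*83 + 23))) + 7*4² = (333754 + 85261*(141532 + (-16600 + 23))) + 7*16 = (333754 + 85261*(141532 - 16577)) + 112 = (333754 + 85261*124955) + 112 = (333754 + 10653788255) + 112 = 10654122009 + 112 = 10654122121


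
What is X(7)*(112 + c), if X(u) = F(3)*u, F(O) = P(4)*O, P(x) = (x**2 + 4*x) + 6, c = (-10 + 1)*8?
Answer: 31920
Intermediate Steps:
c = -72 (c = -9*8 = -72)
P(x) = 6 + x**2 + 4*x
F(O) = 38*O (F(O) = (6 + 4**2 + 4*4)*O = (6 + 16 + 16)*O = 38*O)
X(u) = 114*u (X(u) = (38*3)*u = 114*u)
X(7)*(112 + c) = (114*7)*(112 - 72) = 798*40 = 31920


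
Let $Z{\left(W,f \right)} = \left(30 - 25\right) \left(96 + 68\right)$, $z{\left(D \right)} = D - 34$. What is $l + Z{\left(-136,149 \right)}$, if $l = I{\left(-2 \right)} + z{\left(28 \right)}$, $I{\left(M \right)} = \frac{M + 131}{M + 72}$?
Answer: $\frac{57109}{70} \approx 815.84$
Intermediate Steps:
$z{\left(D \right)} = -34 + D$
$I{\left(M \right)} = \frac{131 + M}{72 + M}$
$Z{\left(W,f \right)} = 820$ ($Z{\left(W,f \right)} = 5 \cdot 164 = 820$)
$l = - \frac{291}{70}$ ($l = \frac{131 - 2}{72 - 2} + \left(-34 + 28\right) = \frac{1}{70} \cdot 129 - 6 = \frac{129}{70} - 6 = - \frac{291}{70} \approx -4.1571$)
$l + Z{\left(-136,149 \right)} = - \frac{291}{70} + 820 = \frac{57109}{70}$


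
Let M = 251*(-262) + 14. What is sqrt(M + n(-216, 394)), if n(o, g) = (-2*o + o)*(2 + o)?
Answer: 2*I*sqrt(27993) ≈ 334.62*I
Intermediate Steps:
n(o, g) = -o*(2 + o) (n(o, g) = (-o)*(2 + o) = -o*(2 + o))
M = -65748 (M = -65762 + 14 = -65748)
sqrt(M + n(-216, 394)) = sqrt(-65748 - 1*(-216)*(2 - 216)) = sqrt(-65748 - 1*(-216)*(-214)) = sqrt(-65748 - 46224) = sqrt(-111972) = 2*I*sqrt(27993)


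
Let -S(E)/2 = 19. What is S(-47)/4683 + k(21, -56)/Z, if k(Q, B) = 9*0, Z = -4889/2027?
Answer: -38/4683 ≈ -0.0081145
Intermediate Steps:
S(E) = -38 (S(E) = -2*19 = -38)
Z = -4889/2027 (Z = -4889*1/2027 = -4889/2027 ≈ -2.4119)
k(Q, B) = 0
S(-47)/4683 + k(21, -56)/Z = -38/4683 + 0/(-4889/2027) = -38*1/4683 + 0*(-2027/4889) = -38/4683 + 0 = -38/4683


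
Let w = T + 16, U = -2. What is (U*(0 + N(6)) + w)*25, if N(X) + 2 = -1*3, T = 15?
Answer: 1025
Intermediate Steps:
N(X) = -5 (N(X) = -2 - 1*3 = -2 - 3 = -5)
w = 31 (w = 15 + 16 = 31)
(U*(0 + N(6)) + w)*25 = (-2*(0 - 5) + 31)*25 = (-2*(-5) + 31)*25 = (10 + 31)*25 = 41*25 = 1025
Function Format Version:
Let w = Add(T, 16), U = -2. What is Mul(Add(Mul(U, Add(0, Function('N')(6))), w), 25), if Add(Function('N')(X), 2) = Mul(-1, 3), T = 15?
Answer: 1025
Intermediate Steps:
Function('N')(X) = -5 (Function('N')(X) = Add(-2, Mul(-1, 3)) = Add(-2, -3) = -5)
w = 31 (w = Add(15, 16) = 31)
Mul(Add(Mul(U, Add(0, Function('N')(6))), w), 25) = Mul(Add(Mul(-2, Add(0, -5)), 31), 25) = Mul(Add(Mul(-2, -5), 31), 25) = Mul(Add(10, 31), 25) = Mul(41, 25) = 1025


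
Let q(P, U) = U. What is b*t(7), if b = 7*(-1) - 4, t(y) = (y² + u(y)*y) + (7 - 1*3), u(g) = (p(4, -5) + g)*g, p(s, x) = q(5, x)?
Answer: -1661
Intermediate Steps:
p(s, x) = x
u(g) = g*(-5 + g) (u(g) = (-5 + g)*g = g*(-5 + g))
t(y) = 4 + y² + y²*(-5 + y) (t(y) = (y² + (y*(-5 + y))*y) + (7 - 1*3) = (y² + y²*(-5 + y)) + (7 - 3) = (y² + y²*(-5 + y)) + 4 = 4 + y² + y²*(-5 + y))
b = -11 (b = -7 - 4 = -11)
b*t(7) = -11*(4 + 7³ - 4*7²) = -11*(4 + 343 - 4*49) = -11*(4 + 343 - 196) = -11*151 = -1661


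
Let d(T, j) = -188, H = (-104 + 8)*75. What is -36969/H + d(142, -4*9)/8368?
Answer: 6416729/1255200 ≈ 5.1121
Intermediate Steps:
H = -7200 (H = -96*75 = -7200)
-36969/H + d(142, -4*9)/8368 = -36969/(-7200) - 188/8368 = -36969*(-1/7200) - 188*1/8368 = 12323/2400 - 47/2092 = 6416729/1255200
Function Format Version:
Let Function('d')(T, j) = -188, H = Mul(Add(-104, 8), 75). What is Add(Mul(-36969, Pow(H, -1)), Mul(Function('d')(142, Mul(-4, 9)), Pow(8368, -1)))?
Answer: Rational(6416729, 1255200) ≈ 5.1121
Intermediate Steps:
H = -7200 (H = Mul(-96, 75) = -7200)
Add(Mul(-36969, Pow(H, -1)), Mul(Function('d')(142, Mul(-4, 9)), Pow(8368, -1))) = Add(Mul(-36969, Pow(-7200, -1)), Mul(-188, Pow(8368, -1))) = Add(Mul(-36969, Rational(-1, 7200)), Mul(-188, Rational(1, 8368))) = Add(Rational(12323, 2400), Rational(-47, 2092)) = Rational(6416729, 1255200)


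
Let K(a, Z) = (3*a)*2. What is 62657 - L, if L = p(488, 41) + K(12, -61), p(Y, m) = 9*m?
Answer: 62216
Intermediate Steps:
K(a, Z) = 6*a
L = 441 (L = 9*41 + 6*12 = 369 + 72 = 441)
62657 - L = 62657 - 1*441 = 62657 - 441 = 62216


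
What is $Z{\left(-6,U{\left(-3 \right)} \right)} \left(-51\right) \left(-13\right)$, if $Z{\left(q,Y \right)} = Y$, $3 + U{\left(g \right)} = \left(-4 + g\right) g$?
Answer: $11934$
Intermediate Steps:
$U{\left(g \right)} = -3 + g \left(-4 + g\right)$ ($U{\left(g \right)} = -3 + \left(-4 + g\right) g = -3 + g \left(-4 + g\right)$)
$Z{\left(-6,U{\left(-3 \right)} \right)} \left(-51\right) \left(-13\right) = \left(-3 + \left(-3\right)^{2} - -12\right) \left(-51\right) \left(-13\right) = \left(-3 + 9 + 12\right) \left(-51\right) \left(-13\right) = 18 \left(-51\right) \left(-13\right) = \left(-918\right) \left(-13\right) = 11934$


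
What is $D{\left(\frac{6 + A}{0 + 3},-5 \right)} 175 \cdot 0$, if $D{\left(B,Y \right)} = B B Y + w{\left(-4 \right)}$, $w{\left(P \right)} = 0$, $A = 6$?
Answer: $0$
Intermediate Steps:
$D{\left(B,Y \right)} = Y B^{2}$ ($D{\left(B,Y \right)} = B B Y + 0 = B^{2} Y + 0 = Y B^{2} + 0 = Y B^{2}$)
$D{\left(\frac{6 + A}{0 + 3},-5 \right)} 175 \cdot 0 = - 5 \left(\frac{6 + 6}{0 + 3}\right)^{2} \cdot 175 \cdot 0 = - 5 \left(\frac{12}{3}\right)^{2} \cdot 175 \cdot 0 = - 5 \left(12 \cdot \frac{1}{3}\right)^{2} \cdot 175 \cdot 0 = - 5 \cdot 4^{2} \cdot 175 \cdot 0 = \left(-5\right) 16 \cdot 175 \cdot 0 = \left(-80\right) 175 \cdot 0 = \left(-14000\right) 0 = 0$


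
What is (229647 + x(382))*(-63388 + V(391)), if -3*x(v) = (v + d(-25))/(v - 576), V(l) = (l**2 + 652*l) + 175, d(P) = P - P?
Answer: 23028745472800/291 ≈ 7.9137e+10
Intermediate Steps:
d(P) = 0
V(l) = 175 + l**2 + 652*l
x(v) = -v/(3*(-576 + v)) (x(v) = -(v + 0)/(3*(v - 576)) = -v/(3*(-576 + v)))
(229647 + x(382))*(-63388 + V(391)) = (229647 - 1*382/(-1728 + 3*382))*(-63388 + (175 + 391**2 + 652*391)) = (229647 - 1*382/(-1728 + 1146))*(-63388 + (175 + 152881 + 254932)) = (229647 - 1*382/(-582))*(-63388 + 407988) = (229647 - 1*382*(-1/582))*344600 = (229647 + 191/291)*344600 = (66827468/291)*344600 = 23028745472800/291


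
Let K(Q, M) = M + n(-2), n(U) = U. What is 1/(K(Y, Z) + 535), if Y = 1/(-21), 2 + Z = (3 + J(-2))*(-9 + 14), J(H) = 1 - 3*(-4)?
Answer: 1/611 ≈ 0.0016367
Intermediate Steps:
J(H) = 13 (J(H) = 1 + 12 = 13)
Z = 78 (Z = -2 + (3 + 13)*(-9 + 14) = -2 + 16*5 = -2 + 80 = 78)
Y = -1/21 ≈ -0.047619
K(Q, M) = -2 + M (K(Q, M) = M - 2 = -2 + M)
1/(K(Y, Z) + 535) = 1/((-2 + 78) + 535) = 1/(76 + 535) = 1/611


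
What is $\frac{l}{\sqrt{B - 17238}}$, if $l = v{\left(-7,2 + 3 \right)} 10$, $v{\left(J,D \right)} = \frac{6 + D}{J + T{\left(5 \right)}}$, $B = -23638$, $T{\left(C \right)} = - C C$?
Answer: $\frac{5 i \sqrt{10219}}{29728} \approx 0.017002 i$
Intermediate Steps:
$T{\left(C \right)} = - C^{2}$
$v{\left(J,D \right)} = \frac{6 + D}{-25 + J}$ ($v{\left(J,D \right)} = \frac{6 + D}{J - 5^{2}} = \frac{6 + D}{J - 25} = \frac{6 + D}{-25 + J}$)
$l = - \frac{55}{16}$ ($l = \frac{6 + \left(2 + 3\right)}{-25 - 7} \cdot 10 = \frac{6 + 5}{-32} \cdot 10 = \left(- \frac{1}{32}\right) 11 \cdot 10 = \left(- \frac{11}{32}\right) 10 = - \frac{55}{16} \approx -3.4375$)
$\frac{l}{\sqrt{B - 17238}} = - \frac{55}{16 \sqrt{-23638 - 17238}} = - \frac{55}{16 \sqrt{-40876}} = - \frac{55}{16 \cdot 2 i \sqrt{10219}} = - \frac{55 \left(- \frac{i \sqrt{10219}}{20438}\right)}{16} = \frac{5 i \sqrt{10219}}{29728}$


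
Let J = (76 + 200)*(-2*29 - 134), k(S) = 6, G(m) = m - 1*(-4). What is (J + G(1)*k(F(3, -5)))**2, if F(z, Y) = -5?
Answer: 2804973444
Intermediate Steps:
G(m) = 4 + m (G(m) = m + 4 = 4 + m)
J = -52992 (J = 276*(-58 - 134) = 276*(-192) = -52992)
(J + G(1)*k(F(3, -5)))**2 = (-52992 + (4 + 1)*6)**2 = (-52992 + 5*6)**2 = (-52992 + 30)**2 = (-52962)**2 = 2804973444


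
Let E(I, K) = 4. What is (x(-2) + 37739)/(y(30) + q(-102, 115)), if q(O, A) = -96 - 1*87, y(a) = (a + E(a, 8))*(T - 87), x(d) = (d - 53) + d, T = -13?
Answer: -37682/3583 ≈ -10.517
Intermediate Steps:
x(d) = -53 + 2*d (x(d) = (-53 + d) + d = -53 + 2*d)
y(a) = -400 - 100*a (y(a) = (a + 4)*(-13 - 87) = (4 + a)*(-100) = -400 - 100*a)
q(O, A) = -183 (q(O, A) = -96 - 87 = -183)
(x(-2) + 37739)/(y(30) + q(-102, 115)) = ((-53 + 2*(-2)) + 37739)/((-400 - 100*30) - 183) = ((-53 - 4) + 37739)/((-400 - 3000) - 183) = (-57 + 37739)/(-3400 - 183) = 37682/(-3583) = 37682*(-1/3583) = -37682/3583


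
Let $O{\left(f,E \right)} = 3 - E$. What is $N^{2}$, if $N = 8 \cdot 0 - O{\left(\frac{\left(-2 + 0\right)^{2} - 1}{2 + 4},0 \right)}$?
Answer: $9$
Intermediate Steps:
$N = -3$ ($N = 8 \cdot 0 - \left(3 - 0\right) = 0 - \left(3 + 0\right) = 0 - 3 = -3$)
$N^{2} = \left(-3\right)^{2} = 9$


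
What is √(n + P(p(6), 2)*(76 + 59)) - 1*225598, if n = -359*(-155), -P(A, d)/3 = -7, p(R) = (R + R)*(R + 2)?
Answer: -225598 + 4*√3655 ≈ -2.2536e+5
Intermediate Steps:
p(R) = 2*R*(2 + R) (p(R) = (2*R)*(2 + R) = 2*R*(2 + R))
P(A, d) = 21 (P(A, d) = -3*(-7) = 21)
n = 55645
√(n + P(p(6), 2)*(76 + 59)) - 1*225598 = √(55645 + 21*(76 + 59)) - 1*225598 = √(55645 + 21*135) - 225598 = √(55645 + 2835) - 225598 = √58480 - 225598 = 4*√3655 - 225598 = -225598 + 4*√3655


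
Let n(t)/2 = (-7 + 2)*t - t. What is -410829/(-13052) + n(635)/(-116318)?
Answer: 23943131931/759091268 ≈ 31.542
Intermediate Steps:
n(t) = -12*t (n(t) = 2*((-7 + 2)*t - t) = 2*(-5*t - t) = 2*(-6*t) = -12*t)
-410829/(-13052) + n(635)/(-116318) = -410829/(-13052) - 12*635/(-116318) = -410829*(-1/13052) - 7620*(-1/116318) = 410829/13052 + 3810/58159 = 23943131931/759091268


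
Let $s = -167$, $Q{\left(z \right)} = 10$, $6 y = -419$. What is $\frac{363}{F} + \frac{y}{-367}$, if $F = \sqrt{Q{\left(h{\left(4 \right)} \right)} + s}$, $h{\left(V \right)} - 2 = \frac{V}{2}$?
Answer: $\frac{419}{2202} - \frac{363 i \sqrt{157}}{157} \approx 0.19028 - 28.971 i$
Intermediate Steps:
$h{\left(V \right)} = 2 + \frac{V}{2}$
$y = - \frac{419}{6}$ ($y = \frac{1}{6} \left(-419\right) = - \frac{419}{6} \approx -69.833$)
$F = i \sqrt{157}$ ($F = \sqrt{10 - 167} = \sqrt{-157} = i \sqrt{157} \approx 12.53 i$)
$\frac{363}{F} + \frac{y}{-367} = \frac{363}{i \sqrt{157}} - \frac{419}{6 \left(-367\right)} = 363 \left(- \frac{i \sqrt{157}}{157}\right) - - \frac{419}{2202} = - \frac{363 i \sqrt{157}}{157} + \frac{419}{2202} = \frac{419}{2202} - \frac{363 i \sqrt{157}}{157}$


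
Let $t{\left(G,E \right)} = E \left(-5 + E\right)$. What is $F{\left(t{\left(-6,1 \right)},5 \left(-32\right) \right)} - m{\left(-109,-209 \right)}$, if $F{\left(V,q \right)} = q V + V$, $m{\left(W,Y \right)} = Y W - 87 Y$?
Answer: $-40328$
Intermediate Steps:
$m{\left(W,Y \right)} = - 87 Y + W Y$ ($m{\left(W,Y \right)} = W Y - 87 Y = - 87 Y + W Y$)
$F{\left(V,q \right)} = V + V q$ ($F{\left(V,q \right)} = V q + V = V + V q$)
$F{\left(t{\left(-6,1 \right)},5 \left(-32\right) \right)} - m{\left(-109,-209 \right)} = 1 \left(-5 + 1\right) \left(1 + 5 \left(-32\right)\right) - - 209 \left(-87 - 109\right) = 1 \left(-4\right) \left(1 - 160\right) - \left(-209\right) \left(-196\right) = \left(-4\right) \left(-159\right) - 40964 = 636 - 40964 = -40328$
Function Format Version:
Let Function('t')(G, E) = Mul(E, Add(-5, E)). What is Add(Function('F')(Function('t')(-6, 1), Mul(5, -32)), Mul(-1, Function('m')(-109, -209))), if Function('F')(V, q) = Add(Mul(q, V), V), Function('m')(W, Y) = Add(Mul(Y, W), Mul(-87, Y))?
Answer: -40328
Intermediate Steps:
Function('m')(W, Y) = Add(Mul(-87, Y), Mul(W, Y)) (Function('m')(W, Y) = Add(Mul(W, Y), Mul(-87, Y)) = Add(Mul(-87, Y), Mul(W, Y)))
Function('F')(V, q) = Add(V, Mul(V, q)) (Function('F')(V, q) = Add(Mul(V, q), V) = Add(V, Mul(V, q)))
Add(Function('F')(Function('t')(-6, 1), Mul(5, -32)), Mul(-1, Function('m')(-109, -209))) = Add(Mul(Mul(1, Add(-5, 1)), Add(1, Mul(5, -32))), Mul(-1, Mul(-209, Add(-87, -109)))) = Add(Mul(Mul(1, -4), Add(1, -160)), Mul(-1, Mul(-209, -196))) = Add(Mul(-4, -159), Mul(-1, 40964)) = Add(636, -40964) = -40328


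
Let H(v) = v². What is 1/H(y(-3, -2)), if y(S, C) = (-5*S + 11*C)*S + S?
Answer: 1/324 ≈ 0.0030864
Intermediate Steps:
y(S, C) = S + S*(-5*S + 11*C) (y(S, C) = S*(-5*S + 11*C) + S = S + S*(-5*S + 11*C))
1/H(y(-3, -2)) = 1/((-3*(1 - 5*(-3) + 11*(-2)))²) = 1/((-3*(1 + 15 - 22))²) = 1/((-3*(-6))²) = 1/(18²) = 1/324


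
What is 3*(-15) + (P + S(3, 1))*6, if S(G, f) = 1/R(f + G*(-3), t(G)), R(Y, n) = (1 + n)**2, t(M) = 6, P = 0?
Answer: -2199/49 ≈ -44.878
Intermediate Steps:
S(G, f) = 1/49 (S(G, f) = 1/((1 + 6)**2) = 1/(7**2) = 1/49)
3*(-15) + (P + S(3, 1))*6 = 3*(-15) + (0 + 1/49)*6 = -45 + (1/49)*6 = -45 + 6/49 = -2199/49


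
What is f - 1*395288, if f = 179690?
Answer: -215598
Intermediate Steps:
f - 1*395288 = 179690 - 1*395288 = 179690 - 395288 = -215598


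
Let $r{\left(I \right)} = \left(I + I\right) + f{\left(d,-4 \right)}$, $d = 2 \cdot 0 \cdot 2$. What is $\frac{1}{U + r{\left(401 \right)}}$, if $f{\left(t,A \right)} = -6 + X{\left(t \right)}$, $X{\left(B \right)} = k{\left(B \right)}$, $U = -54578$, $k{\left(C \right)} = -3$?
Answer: $- \frac{1}{53785} \approx -1.8593 \cdot 10^{-5}$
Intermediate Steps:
$d = 0$ ($d = 0 \cdot 2 = 0$)
$X{\left(B \right)} = -3$
$f{\left(t,A \right)} = -9$ ($f{\left(t,A \right)} = -6 - 3 = -9$)
$r{\left(I \right)} = -9 + 2 I$ ($r{\left(I \right)} = \left(I + I\right) - 9 = 2 I - 9 = -9 + 2 I$)
$\frac{1}{U + r{\left(401 \right)}} = \frac{1}{-54578 + \left(-9 + 2 \cdot 401\right)} = \frac{1}{-54578 + \left(-9 + 802\right)} = \frac{1}{-54578 + 793} = \frac{1}{-53785} = - \frac{1}{53785}$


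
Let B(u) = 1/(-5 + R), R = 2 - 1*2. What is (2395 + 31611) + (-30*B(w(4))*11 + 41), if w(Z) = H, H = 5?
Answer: 34113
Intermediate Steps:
R = 0 (R = 2 - 2 = 0)
w(Z) = 5
B(u) = -⅕ (B(u) = 1/(-5 + 0) = 1/(-5) = -⅕)
(2395 + 31611) + (-30*B(w(4))*11 + 41) = (2395 + 31611) + (-(-6)*11 + 41) = 34006 + (-30*(-11/5) + 41) = 34006 + (66 + 41) = 34006 + 107 = 34113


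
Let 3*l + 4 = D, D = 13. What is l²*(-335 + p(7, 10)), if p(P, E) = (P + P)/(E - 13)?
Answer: -3057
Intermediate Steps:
p(P, E) = 2*P/(-13 + E) (p(P, E) = (2*P)/(-13 + E) = 2*P/(-13 + E))
l = 3 (l = -4/3 + (⅓)*13 = -4/3 + 13/3 = 3)
l²*(-335 + p(7, 10)) = 3²*(-335 + 2*7/(-13 + 10)) = 9*(-335 + 2*7/(-3)) = 9*(-335 + 2*7*(-⅓)) = 9*(-335 - 14/3) = 9*(-1019/3) = -3057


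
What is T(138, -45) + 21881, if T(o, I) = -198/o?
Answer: 503230/23 ≈ 21880.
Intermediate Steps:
T(138, -45) + 21881 = -198/138 + 21881 = -198*1/138 + 21881 = -33/23 + 21881 = 503230/23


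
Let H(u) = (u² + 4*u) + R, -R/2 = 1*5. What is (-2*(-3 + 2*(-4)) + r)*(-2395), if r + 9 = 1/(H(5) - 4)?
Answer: -967580/31 ≈ -31212.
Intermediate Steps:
R = -10 (R = -2*5 = -10)
H(u) = -10 + u² + 4*u (H(u) = (u² + 4*u) - 10 = -10 + u² + 4*u)
r = -278/31 (r = -9 + 1/((-10 + 5² + 4*5) - 4) = -9 + 1/((-10 + 25 + 20) - 4) = -9 + 1/(35 - 4) = -9 + 1/31 = -278/31 ≈ -8.9677)
(-2*(-3 + 2*(-4)) + r)*(-2395) = (-2*(-3 + 2*(-4)) - 278/31)*(-2395) = (-2*(-3 - 8) - 278/31)*(-2395) = (-2*(-11) - 278/31)*(-2395) = (22 - 278/31)*(-2395) = (404/31)*(-2395) = -967580/31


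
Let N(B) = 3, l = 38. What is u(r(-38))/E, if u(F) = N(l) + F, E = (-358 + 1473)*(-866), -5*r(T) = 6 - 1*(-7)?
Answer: -1/2413975 ≈ -4.1425e-7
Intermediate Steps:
r(T) = -13/5 (r(T) = -(6 - 1*(-7))/5 = -(6 + 7)/5 = -⅕*13 = -13/5)
E = -965590 (E = 1115*(-866) = -965590)
u(F) = 3 + F
u(r(-38))/E = (3 - 13/5)/(-965590) = (⅖)*(-1/965590) = -1/2413975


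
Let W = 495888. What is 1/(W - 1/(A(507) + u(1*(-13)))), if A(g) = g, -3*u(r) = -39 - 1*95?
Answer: 1655/820694637 ≈ 2.0166e-6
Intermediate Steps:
u(r) = 134/3 (u(r) = -(-39 - 1*95)/3 = -(-39 - 95)/3 = -⅓*(-134) = 134/3)
1/(W - 1/(A(507) + u(1*(-13)))) = 1/(495888 - 1/(507 + 134/3)) = 1/(495888 - 1/1655/3) = 1/(495888 - 1*3/1655) = 1/(495888 - 3/1655) = 1/(820694637/1655) = 1655/820694637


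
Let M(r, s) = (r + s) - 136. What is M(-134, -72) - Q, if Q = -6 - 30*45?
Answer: 1014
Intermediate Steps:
M(r, s) = -136 + r + s
Q = -1356 (Q = -6 - 1350 = -1356)
M(-134, -72) - Q = (-136 - 134 - 72) - 1*(-1356) = -342 + 1356 = 1014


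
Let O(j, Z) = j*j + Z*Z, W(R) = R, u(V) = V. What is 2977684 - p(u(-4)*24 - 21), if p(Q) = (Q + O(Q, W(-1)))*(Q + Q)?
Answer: 6153766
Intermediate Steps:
O(j, Z) = Z² + j² (O(j, Z) = j² + Z² = Z² + j²)
p(Q) = 2*Q*(1 + Q + Q²) (p(Q) = (Q + ((-1)² + Q²))*(Q + Q) = (Q + (1 + Q²))*(2*Q) = (1 + Q + Q²)*(2*Q) = 2*Q*(1 + Q + Q²))
2977684 - p(u(-4)*24 - 21) = 2977684 - 2*(-4*24 - 21)*(1 + (-4*24 - 21) + (-4*24 - 21)²) = 2977684 - 2*(-96 - 21)*(1 + (-96 - 21) + (-96 - 21)²) = 2977684 - 2*(-117)*(1 - 117 + (-117)²) = 2977684 - 2*(-117)*(1 - 117 + 13689) = 2977684 - 2*(-117)*13573 = 2977684 - 1*(-3176082) = 2977684 + 3176082 = 6153766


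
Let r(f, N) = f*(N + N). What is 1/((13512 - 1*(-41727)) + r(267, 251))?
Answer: 1/189273 ≈ 5.2834e-6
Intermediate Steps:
r(f, N) = 2*N*f (r(f, N) = f*(2*N) = 2*N*f)
1/((13512 - 1*(-41727)) + r(267, 251)) = 1/((13512 - 1*(-41727)) + 2*251*267) = 1/((13512 + 41727) + 134034) = 1/(55239 + 134034) = 1/189273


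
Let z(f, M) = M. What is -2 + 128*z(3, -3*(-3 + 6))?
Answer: -1154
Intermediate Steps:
-2 + 128*z(3, -3*(-3 + 6)) = -2 + 128*(-3*(-3 + 6)) = -2 + 128*(-3*3) = -2 + 128*(-9) = -2 - 1152 = -1154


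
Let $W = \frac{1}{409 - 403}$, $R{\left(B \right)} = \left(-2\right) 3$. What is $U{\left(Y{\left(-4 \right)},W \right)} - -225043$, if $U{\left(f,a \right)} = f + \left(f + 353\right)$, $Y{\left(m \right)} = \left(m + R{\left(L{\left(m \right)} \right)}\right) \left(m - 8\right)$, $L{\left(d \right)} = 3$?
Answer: $225636$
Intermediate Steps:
$R{\left(B \right)} = -6$
$W = \frac{1}{6} \approx 0.16667$
$Y{\left(m \right)} = \left(-8 + m\right) \left(-6 + m\right)$ ($Y{\left(m \right)} = \left(m - 6\right) \left(m - 8\right) = \left(-6 + m\right) \left(-8 + m\right) = \left(-8 + m\right) \left(-6 + m\right)$)
$U{\left(f,a \right)} = 353 + 2 f$ ($U{\left(f,a \right)} = f + \left(353 + f\right) = 353 + 2 f$)
$U{\left(Y{\left(-4 \right)},W \right)} - -225043 = \left(353 + 2 \left(48 + \left(-4\right)^{2} - -56\right)\right) - -225043 = \left(353 + 2 \left(48 + 16 + 56\right)\right) + 225043 = \left(353 + 2 \cdot 120\right) + 225043 = \left(353 + 240\right) + 225043 = 593 + 225043 = 225636$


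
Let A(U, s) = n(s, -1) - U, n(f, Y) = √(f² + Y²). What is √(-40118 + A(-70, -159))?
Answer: √(-40048 + √25282) ≈ 199.72*I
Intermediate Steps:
n(f, Y) = √(Y² + f²)
A(U, s) = √(1 + s²) - U (A(U, s) = √((-1)² + s²) - U = √(1 + s²) - U)
√(-40118 + A(-70, -159)) = √(-40118 + (√(1 + (-159)²) - 1*(-70))) = √(-40118 + (√(1 + 25281) + 70)) = √(-40118 + (√25282 + 70)) = √(-40118 + (70 + √25282)) = √(-40048 + √25282)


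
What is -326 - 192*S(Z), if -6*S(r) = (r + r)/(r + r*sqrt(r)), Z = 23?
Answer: -3618/11 + 32*sqrt(23)/11 ≈ -314.96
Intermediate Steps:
S(r) = -r/(3*(r + r**(3/2))) (S(r) = -(r + r)/(6*(r + r*sqrt(r))) = -2*r/(6*(r + r**(3/2))) = -r/(3*(r + r**(3/2))))
-326 - 192*S(Z) = -326 - (-192)*23/(3*23 + 3*23**(3/2)) = -326 - (-192)*23/(69 + 3*(23*sqrt(23))) = -326 - (-192)*23/(69 + 69*sqrt(23)) = -326 - (-4416)/(69 + 69*sqrt(23)) = -326 + 4416/(69 + 69*sqrt(23))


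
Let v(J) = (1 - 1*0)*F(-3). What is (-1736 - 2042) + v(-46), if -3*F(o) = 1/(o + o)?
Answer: -68003/18 ≈ -3777.9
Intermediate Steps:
F(o) = -1/(6*o) (F(o) = -1/(3*(o + o)) = -1/(2*o)/3 = -1/(6*o))
v(J) = 1/18 (v(J) = (1 - 1*0)*(-⅙/(-3)) = (1 + 0)*(-⅙*(-⅓)) = 1*(1/18) = 1/18)
(-1736 - 2042) + v(-46) = (-1736 - 2042) + 1/18 = -3778 + 1/18 = -68003/18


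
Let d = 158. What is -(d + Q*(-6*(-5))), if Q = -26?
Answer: 622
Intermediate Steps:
-(d + Q*(-6*(-5))) = -(158 - (-156)*(-5)) = -(158 - 26*30) = -(158 - 780) = -1*(-622) = 622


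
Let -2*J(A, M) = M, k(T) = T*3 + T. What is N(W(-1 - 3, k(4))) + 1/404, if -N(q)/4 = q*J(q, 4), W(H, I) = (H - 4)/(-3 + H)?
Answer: 25863/2828 ≈ 9.1453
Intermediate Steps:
k(T) = 4*T (k(T) = 3*T + T = 4*T)
J(A, M) = -M/2
W(H, I) = (-4 + H)/(-3 + H)
N(q) = 8*q (N(q) = -4*q*(-1/2*4) = -4*q*(-2) = -(-8)*q = 8*q)
N(W(-1 - 3, k(4))) + 1/404 = 8*((-4 + (-1 - 3))/(-3 + (-1 - 3))) + 1/404 = 8*((-4 - 4)/(-3 - 4)) + 1/404 = 8*(-8/(-7)) + 1/404 = 8*(-1/7*(-8)) + 1/404 = 8*(8/7) + 1/404 = 64/7 + 1/404 = 25863/2828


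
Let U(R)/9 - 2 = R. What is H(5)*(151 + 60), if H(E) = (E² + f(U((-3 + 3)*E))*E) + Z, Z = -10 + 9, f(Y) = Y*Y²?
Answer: 6157824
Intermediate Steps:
U(R) = 18 + 9*R
f(Y) = Y³
Z = -1
H(E) = -1 + E² + 5832*E (H(E) = (E² + (18 + 9*((-3 + 3)*E))³*E) - 1 = (E² + (18 + 9*(0*E))³*E) - 1 = (E² + (18 + 9*0)³*E) - 1 = (E² + (18 + 0)³*E) - 1 = (E² + 18³*E) - 1 = (E² + 5832*E) - 1 = -1 + E² + 5832*E)
H(5)*(151 + 60) = (-1 + 5² + 5832*5)*(151 + 60) = (-1 + 25 + 29160)*211 = 29184*211 = 6157824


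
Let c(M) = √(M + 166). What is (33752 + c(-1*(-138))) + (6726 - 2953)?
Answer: 37525 + 4*√19 ≈ 37542.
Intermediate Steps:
c(M) = √(166 + M)
(33752 + c(-1*(-138))) + (6726 - 2953) = (33752 + √(166 - 1*(-138))) + (6726 - 2953) = (33752 + √(166 + 138)) + 3773 = (33752 + √304) + 3773 = (33752 + 4*√19) + 3773 = 37525 + 4*√19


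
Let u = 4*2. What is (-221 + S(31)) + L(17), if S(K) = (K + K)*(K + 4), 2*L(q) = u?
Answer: 1953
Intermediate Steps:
u = 8
L(q) = 4 (L(q) = (½)*8 = 4)
S(K) = 2*K*(4 + K) (S(K) = (2*K)*(4 + K) = 2*K*(4 + K))
(-221 + S(31)) + L(17) = (-221 + 2*31*(4 + 31)) + 4 = (-221 + 2*31*35) + 4 = (-221 + 2170) + 4 = 1949 + 4 = 1953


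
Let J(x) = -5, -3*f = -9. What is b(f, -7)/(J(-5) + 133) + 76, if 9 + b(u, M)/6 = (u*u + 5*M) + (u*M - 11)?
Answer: 4663/64 ≈ 72.859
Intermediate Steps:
f = 3 (f = -1/3*(-9) = 3)
b(u, M) = -120 + 6*u**2 + 30*M + 6*M*u (b(u, M) = -54 + 6*((u*u + 5*M) + (u*M - 11)) = -54 + 6*((u**2 + 5*M) + (M*u - 11)) = -54 + 6*((u**2 + 5*M) + (-11 + M*u)) = -54 + 6*(-11 + u**2 + 5*M + M*u) = -54 + (-66 + 6*u**2 + 30*M + 6*M*u) = -120 + 6*u**2 + 30*M + 6*M*u)
b(f, -7)/(J(-5) + 133) + 76 = (-120 + 6*3**2 + 30*(-7) + 6*(-7)*3)/(-5 + 133) + 76 = (-120 + 6*9 - 210 - 126)/128 + 76 = (-120 + 54 - 210 - 126)*(1/128) + 76 = -402*1/128 + 76 = -201/64 + 76 = 4663/64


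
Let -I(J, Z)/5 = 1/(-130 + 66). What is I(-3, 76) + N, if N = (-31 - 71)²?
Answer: 665861/64 ≈ 10404.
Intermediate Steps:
I(J, Z) = 5/64 (I(J, Z) = -5/(-130 + 66) = -5/(-64) = -5*(-1/64) = 5/64)
N = 10404 (N = (-102)² = 10404)
I(-3, 76) + N = 5/64 + 10404 = 665861/64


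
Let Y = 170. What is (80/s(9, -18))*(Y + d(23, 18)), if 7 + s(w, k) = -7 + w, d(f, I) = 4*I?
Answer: -3872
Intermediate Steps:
s(w, k) = -14 + w (s(w, k) = -7 + (-7 + w) = -14 + w)
(80/s(9, -18))*(Y + d(23, 18)) = (80/(-14 + 9))*(170 + 4*18) = (80/(-5))*(170 + 72) = (80*(-1/5))*242 = -16*242 = -3872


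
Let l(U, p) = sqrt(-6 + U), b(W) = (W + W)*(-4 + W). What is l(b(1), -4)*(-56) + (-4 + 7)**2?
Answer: 9 - 112*I*sqrt(3) ≈ 9.0 - 193.99*I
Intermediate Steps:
b(W) = 2*W*(-4 + W) (b(W) = (2*W)*(-4 + W) = 2*W*(-4 + W))
l(b(1), -4)*(-56) + (-4 + 7)**2 = sqrt(-6 + 2*1*(-4 + 1))*(-56) + (-4 + 7)**2 = sqrt(-6 + 2*1*(-3))*(-56) + 3**2 = sqrt(-6 - 6)*(-56) + 9 = sqrt(-12)*(-56) + 9 = (2*I*sqrt(3))*(-56) + 9 = -112*I*sqrt(3) + 9 = 9 - 112*I*sqrt(3)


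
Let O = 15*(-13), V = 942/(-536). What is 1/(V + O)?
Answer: -268/52731 ≈ -0.0050824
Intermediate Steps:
V = -471/268 (V = 942*(-1/536) = -471/268 ≈ -1.7575)
O = -195
1/(V + O) = 1/(-471/268 - 195) = 1/(-52731/268) = -268/52731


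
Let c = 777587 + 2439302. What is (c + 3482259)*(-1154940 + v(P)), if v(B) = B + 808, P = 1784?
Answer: -7719749799504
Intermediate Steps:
c = 3216889
v(B) = 808 + B
(c + 3482259)*(-1154940 + v(P)) = (3216889 + 3482259)*(-1154940 + (808 + 1784)) = 6699148*(-1154940 + 2592) = 6699148*(-1152348) = -7719749799504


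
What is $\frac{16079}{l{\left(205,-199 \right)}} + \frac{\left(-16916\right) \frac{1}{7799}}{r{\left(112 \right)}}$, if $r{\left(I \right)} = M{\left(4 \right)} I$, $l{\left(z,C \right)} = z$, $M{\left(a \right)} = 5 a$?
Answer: $\frac{14044640163}{179065040} \approx 78.433$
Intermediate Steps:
$r{\left(I \right)} = 20 I$ ($r{\left(I \right)} = 5 \cdot 4 I = 20 I$)
$\frac{16079}{l{\left(205,-199 \right)}} + \frac{\left(-16916\right) \frac{1}{7799}}{r{\left(112 \right)}} = \frac{16079}{205} + \frac{\left(-16916\right) \frac{1}{7799}}{20 \cdot 112} = 16079 \cdot \frac{1}{205} + \frac{\left(-16916\right) \frac{1}{7799}}{2240} = \frac{16079}{205} - \frac{4229}{4367440} = \frac{14044640163}{179065040}$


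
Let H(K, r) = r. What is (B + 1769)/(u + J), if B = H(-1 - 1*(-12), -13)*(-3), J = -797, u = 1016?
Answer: 1808/219 ≈ 8.2557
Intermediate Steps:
B = 39 (B = -13*(-3) = 39)
(B + 1769)/(u + J) = (39 + 1769)/(1016 - 797) = 1808/219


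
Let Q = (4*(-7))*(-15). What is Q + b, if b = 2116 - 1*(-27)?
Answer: 2563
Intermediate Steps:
b = 2143 (b = 2116 + 27 = 2143)
Q = 420 (Q = -28*(-15) = 420)
Q + b = 420 + 2143 = 2563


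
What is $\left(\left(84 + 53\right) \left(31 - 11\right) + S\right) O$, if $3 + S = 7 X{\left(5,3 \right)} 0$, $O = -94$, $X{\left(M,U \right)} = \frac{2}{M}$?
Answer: $-257278$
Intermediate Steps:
$S = -3$ ($S = -3 + 7 \cdot \frac{2}{5} \cdot 0 = -3 + \frac{14}{5} \cdot 0 = -3 + 0 = -3$)
$\left(\left(84 + 53\right) \left(31 - 11\right) + S\right) O = \left(\left(84 + 53\right) \left(31 - 11\right) - 3\right) \left(-94\right) = \left(137 \cdot 20 - 3\right) \left(-94\right) = \left(2740 - 3\right) \left(-94\right) = 2737 \left(-94\right) = -257278$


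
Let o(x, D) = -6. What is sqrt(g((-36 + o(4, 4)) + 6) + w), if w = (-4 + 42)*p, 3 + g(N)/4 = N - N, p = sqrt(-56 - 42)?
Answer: sqrt(-12 + 266*I*sqrt(2)) ≈ 13.498 + 13.935*I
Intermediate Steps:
p = 7*I*sqrt(2) (p = sqrt(-98) = 7*I*sqrt(2) ≈ 9.8995*I)
g(N) = -12 (g(N) = -12 + 4*(N - N) = -12 + 4*0 = -12 + 0 = -12)
w = 266*I*sqrt(2) (w = (-4 + 42)*(7*I*sqrt(2)) = 38*(7*I*sqrt(2)) = 266*I*sqrt(2) ≈ 376.18*I)
sqrt(g((-36 + o(4, 4)) + 6) + w) = sqrt(-12 + 266*I*sqrt(2))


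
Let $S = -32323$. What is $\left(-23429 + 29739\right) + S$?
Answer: $-26013$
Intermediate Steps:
$\left(-23429 + 29739\right) + S = \left(-23429 + 29739\right) - 32323 = 6310 - 32323 = -26013$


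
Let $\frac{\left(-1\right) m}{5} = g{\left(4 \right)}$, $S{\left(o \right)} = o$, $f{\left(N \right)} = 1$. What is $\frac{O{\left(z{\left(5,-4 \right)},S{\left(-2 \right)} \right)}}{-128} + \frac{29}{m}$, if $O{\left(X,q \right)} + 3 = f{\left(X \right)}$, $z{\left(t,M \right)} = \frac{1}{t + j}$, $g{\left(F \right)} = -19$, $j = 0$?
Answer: $\frac{1951}{6080} \approx 0.32089$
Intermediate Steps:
$z{\left(t,M \right)} = \frac{1}{t}$ ($z{\left(t,M \right)} = \frac{1}{t + 0} = \frac{1}{t}$)
$O{\left(X,q \right)} = -2$ ($O{\left(X,q \right)} = -3 + 1 = -2$)
$m = 95$ ($m = \left(-5\right) \left(-19\right) = 95$)
$\frac{O{\left(z{\left(5,-4 \right)},S{\left(-2 \right)} \right)}}{-128} + \frac{29}{m} = - \frac{2}{-128} + \frac{29}{95} = \left(-2\right) \left(- \frac{1}{128}\right) + 29 \cdot \frac{1}{95} = \frac{1}{64} + \frac{29}{95} = \frac{1951}{6080}$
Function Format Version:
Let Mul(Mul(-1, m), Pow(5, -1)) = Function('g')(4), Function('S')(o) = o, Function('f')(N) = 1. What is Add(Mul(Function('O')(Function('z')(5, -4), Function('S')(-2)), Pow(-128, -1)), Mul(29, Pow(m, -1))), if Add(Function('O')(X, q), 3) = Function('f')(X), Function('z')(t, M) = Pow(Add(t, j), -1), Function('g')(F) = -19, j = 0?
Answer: Rational(1951, 6080) ≈ 0.32089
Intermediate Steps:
Function('z')(t, M) = Pow(t, -1) (Function('z')(t, M) = Pow(Add(t, 0), -1) = Pow(t, -1))
Function('O')(X, q) = -2 (Function('O')(X, q) = Add(-3, 1) = -2)
m = 95 (m = Mul(-5, -19) = 95)
Add(Mul(Function('O')(Function('z')(5, -4), Function('S')(-2)), Pow(-128, -1)), Mul(29, Pow(m, -1))) = Add(Mul(-2, Pow(-128, -1)), Mul(29, Pow(95, -1))) = Add(Mul(-2, Rational(-1, 128)), Mul(29, Rational(1, 95))) = Add(Rational(1, 64), Rational(29, 95)) = Rational(1951, 6080)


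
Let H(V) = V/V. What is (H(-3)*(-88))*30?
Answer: -2640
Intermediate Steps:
H(V) = 1
(H(-3)*(-88))*30 = (1*(-88))*30 = -88*30 = -2640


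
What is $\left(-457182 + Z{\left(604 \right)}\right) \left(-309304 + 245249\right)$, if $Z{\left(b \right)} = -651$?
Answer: $29326492815$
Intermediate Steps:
$\left(-457182 + Z{\left(604 \right)}\right) \left(-309304 + 245249\right) = \left(-457182 - 651\right) \left(-309304 + 245249\right) = \left(-457833\right) \left(-64055\right) = 29326492815$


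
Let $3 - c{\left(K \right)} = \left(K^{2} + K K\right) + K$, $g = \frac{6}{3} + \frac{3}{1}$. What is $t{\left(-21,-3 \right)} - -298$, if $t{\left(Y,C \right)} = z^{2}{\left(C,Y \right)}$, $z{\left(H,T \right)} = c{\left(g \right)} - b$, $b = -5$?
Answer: $2507$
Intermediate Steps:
$g = 5$ ($g = 6 \cdot \frac{1}{3} + 3 \cdot 1 = 2 + 3 = 5$)
$c{\left(K \right)} = 3 - K - 2 K^{2}$ ($c{\left(K \right)} = 3 - \left(\left(K^{2} + K K\right) + K\right) = 3 - \left(\left(K^{2} + K^{2}\right) + K\right) = 3 - \left(2 K^{2} + K\right) = 3 - \left(K + 2 K^{2}\right) = 3 - K - 2 K^{2}$)
$z{\left(H,T \right)} = -47$ ($z{\left(H,T \right)} = \left(3 - 5 - 2 \cdot 5^{2}\right) - -5 = \left(3 - 5 - 50\right) + 5 = -52 + 5 = -47$)
$t{\left(Y,C \right)} = 2209$ ($t{\left(Y,C \right)} = \left(-47\right)^{2} = 2209$)
$t{\left(-21,-3 \right)} - -298 = 2209 - -298 = 2209 + 298 = 2507$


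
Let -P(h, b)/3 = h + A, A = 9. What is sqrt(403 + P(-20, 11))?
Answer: 2*sqrt(109) ≈ 20.881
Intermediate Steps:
P(h, b) = -27 - 3*h (P(h, b) = -3*(h + 9) = -3*(9 + h) = -27 - 3*h)
sqrt(403 + P(-20, 11)) = sqrt(403 + (-27 - 3*(-20))) = sqrt(403 + (-27 + 60)) = sqrt(403 + 33) = sqrt(436) = 2*sqrt(109)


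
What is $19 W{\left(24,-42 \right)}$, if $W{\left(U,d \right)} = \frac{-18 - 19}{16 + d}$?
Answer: $\frac{703}{26} \approx 27.038$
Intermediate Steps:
$W{\left(U,d \right)} = - \frac{37}{16 + d}$
$19 W{\left(24,-42 \right)} = 19 \left(- \frac{37}{16 - 42}\right) = 19 \left(- \frac{37}{-26}\right) = 19 \left(\left(-37\right) \left(- \frac{1}{26}\right)\right) = 19 \cdot \frac{37}{26} = \frac{703}{26}$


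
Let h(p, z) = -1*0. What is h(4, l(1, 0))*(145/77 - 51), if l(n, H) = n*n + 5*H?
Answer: 0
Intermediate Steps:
l(n, H) = n**2 + 5*H
h(p, z) = 0
h(4, l(1, 0))*(145/77 - 51) = 0*(145/77 - 51) = 0*(-3782/77) = 0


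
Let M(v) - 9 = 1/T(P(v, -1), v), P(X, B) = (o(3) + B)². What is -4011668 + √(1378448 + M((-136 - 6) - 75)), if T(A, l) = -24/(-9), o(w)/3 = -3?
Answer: -4011668 + √22055318/4 ≈ -4.0105e+6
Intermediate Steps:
o(w) = -9 (o(w) = 3*(-3) = -9)
P(X, B) = (-9 + B)²
T(A, l) = 8/3 (T(A, l) = -24*(-⅑) = 8/3)
M(v) = 75/8 (M(v) = 9 + 1/(8/3) = 9 + 3/8 = 75/8)
-4011668 + √(1378448 + M((-136 - 6) - 75)) = -4011668 + √(1378448 + 75/8) = -4011668 + √(11027659/8) = -4011668 + √22055318/4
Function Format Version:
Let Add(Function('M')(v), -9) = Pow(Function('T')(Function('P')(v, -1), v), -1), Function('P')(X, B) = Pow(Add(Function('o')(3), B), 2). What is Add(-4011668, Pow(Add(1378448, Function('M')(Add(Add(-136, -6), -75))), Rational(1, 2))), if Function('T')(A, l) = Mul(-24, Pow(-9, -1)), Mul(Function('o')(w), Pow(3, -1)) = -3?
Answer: Add(-4011668, Mul(Rational(1, 4), Pow(22055318, Rational(1, 2)))) ≈ -4.0105e+6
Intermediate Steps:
Function('o')(w) = -9 (Function('o')(w) = Mul(3, -3) = -9)
Function('P')(X, B) = Pow(Add(-9, B), 2)
Function('T')(A, l) = Rational(8, 3) (Function('T')(A, l) = Mul(-24, Rational(-1, 9)) = Rational(8, 3))
Function('M')(v) = Rational(75, 8) (Function('M')(v) = Add(9, Pow(Rational(8, 3), -1)) = Add(9, Rational(3, 8)) = Rational(75, 8))
Add(-4011668, Pow(Add(1378448, Function('M')(Add(Add(-136, -6), -75))), Rational(1, 2))) = Add(-4011668, Pow(Add(1378448, Rational(75, 8)), Rational(1, 2))) = Add(-4011668, Pow(Rational(11027659, 8), Rational(1, 2))) = Add(-4011668, Mul(Rational(1, 4), Pow(22055318, Rational(1, 2))))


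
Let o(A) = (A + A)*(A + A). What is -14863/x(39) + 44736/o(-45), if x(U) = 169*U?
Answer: 4846241/1482975 ≈ 3.2679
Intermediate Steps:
o(A) = 4*A² (o(A) = (2*A)*(2*A) = 4*A²)
-14863/x(39) + 44736/o(-45) = -14863/(169*39) + 44736/((4*(-45)²)) = -14863/6591 + 44736/((4*2025)) = -14863*1/6591 + 44736/8100 = -14863/6591 + 44736*(1/8100) = -14863/6591 + 3728/675 = 4846241/1482975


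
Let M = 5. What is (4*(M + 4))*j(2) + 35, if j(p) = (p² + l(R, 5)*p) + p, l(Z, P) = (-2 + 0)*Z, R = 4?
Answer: -325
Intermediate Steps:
l(Z, P) = -2*Z
j(p) = p² - 7*p (j(p) = (p² + (-2*4)*p) + p = (p² - 8*p) + p = p² - 7*p)
(4*(M + 4))*j(2) + 35 = (4*(5 + 4))*(2*(-7 + 2)) + 35 = (4*9)*(2*(-5)) + 35 = 36*(-10) + 35 = -360 + 35 = -325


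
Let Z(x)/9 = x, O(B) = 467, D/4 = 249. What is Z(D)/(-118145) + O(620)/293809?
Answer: -2578530161/34712064305 ≈ -0.074283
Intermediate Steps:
D = 996 (D = 4*249 = 996)
Z(x) = 9*x
Z(D)/(-118145) + O(620)/293809 = (9*996)/(-118145) + 467/293809 = 8964*(-1/118145) + 467*(1/293809) = -8964/118145 + 467/293809 = -2578530161/34712064305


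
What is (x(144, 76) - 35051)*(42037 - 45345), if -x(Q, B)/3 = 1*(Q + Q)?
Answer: 118806820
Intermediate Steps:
x(Q, B) = -6*Q (x(Q, B) = -3*(Q + Q) = -3*2*Q = -6*Q)
(x(144, 76) - 35051)*(42037 - 45345) = (-6*144 - 35051)*(42037 - 45345) = (-864 - 35051)*(-3308) = -35915*(-3308) = 118806820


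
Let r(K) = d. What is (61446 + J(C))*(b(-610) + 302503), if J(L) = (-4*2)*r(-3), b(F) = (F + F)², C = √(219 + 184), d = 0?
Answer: 110043825738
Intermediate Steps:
C = √403 ≈ 20.075
b(F) = 4*F² (b(F) = (2*F)² = 4*F²)
r(K) = 0
J(L) = 0 (J(L) = -4*2*0 = -8*0 = 0)
(61446 + J(C))*(b(-610) + 302503) = (61446 + 0)*(4*(-610)² + 302503) = 61446*(4*372100 + 302503) = 61446*(1488400 + 302503) = 61446*1790903 = 110043825738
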